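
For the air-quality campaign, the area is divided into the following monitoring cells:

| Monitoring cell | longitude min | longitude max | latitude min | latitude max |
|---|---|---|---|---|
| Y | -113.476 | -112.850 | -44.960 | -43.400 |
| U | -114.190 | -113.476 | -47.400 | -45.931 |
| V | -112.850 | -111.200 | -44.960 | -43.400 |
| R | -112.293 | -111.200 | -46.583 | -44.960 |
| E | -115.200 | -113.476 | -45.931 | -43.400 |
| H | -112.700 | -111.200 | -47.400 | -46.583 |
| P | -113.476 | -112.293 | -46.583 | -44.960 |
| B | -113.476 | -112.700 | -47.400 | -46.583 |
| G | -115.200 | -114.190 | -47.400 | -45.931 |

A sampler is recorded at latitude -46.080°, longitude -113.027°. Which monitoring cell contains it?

The point has longitude = -113.027 and latitude = -46.080.
Only P satisfies -113.476 ≤ longitude ≤ -112.293 and -46.583 ≤ latitude ≤ -44.960.

P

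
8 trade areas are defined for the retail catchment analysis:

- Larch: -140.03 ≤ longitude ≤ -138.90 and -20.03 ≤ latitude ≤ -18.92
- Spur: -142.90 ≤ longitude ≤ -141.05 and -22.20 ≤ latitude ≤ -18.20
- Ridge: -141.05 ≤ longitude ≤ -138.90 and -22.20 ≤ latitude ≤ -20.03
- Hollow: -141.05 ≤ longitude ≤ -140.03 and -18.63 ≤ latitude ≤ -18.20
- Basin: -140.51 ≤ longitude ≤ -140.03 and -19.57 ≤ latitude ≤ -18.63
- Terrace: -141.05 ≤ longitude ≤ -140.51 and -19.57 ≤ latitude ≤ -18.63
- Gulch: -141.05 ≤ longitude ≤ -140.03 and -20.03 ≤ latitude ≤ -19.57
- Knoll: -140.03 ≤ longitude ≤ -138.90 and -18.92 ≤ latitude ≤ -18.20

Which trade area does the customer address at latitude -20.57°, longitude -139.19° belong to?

Ridge

The point has longitude = -139.19 and latitude = -20.57.
Only Ridge satisfies -141.05 ≤ longitude ≤ -138.90 and -22.20 ≤ latitude ≤ -20.03.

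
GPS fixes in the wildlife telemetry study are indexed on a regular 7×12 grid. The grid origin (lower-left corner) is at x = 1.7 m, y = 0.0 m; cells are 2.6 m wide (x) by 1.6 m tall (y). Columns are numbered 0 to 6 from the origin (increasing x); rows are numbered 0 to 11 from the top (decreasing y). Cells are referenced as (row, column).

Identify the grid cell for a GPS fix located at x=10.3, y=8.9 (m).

Column index: ⌊(10.3 − 1.7) / 2.6⌋ = ⌊3.308⌋ = 3
Row offset from origin: ⌊(8.9 − 0.0) / 1.6⌋ = ⌊5.562⌋ = 5 → row 6 (counted from top)

(6, 3)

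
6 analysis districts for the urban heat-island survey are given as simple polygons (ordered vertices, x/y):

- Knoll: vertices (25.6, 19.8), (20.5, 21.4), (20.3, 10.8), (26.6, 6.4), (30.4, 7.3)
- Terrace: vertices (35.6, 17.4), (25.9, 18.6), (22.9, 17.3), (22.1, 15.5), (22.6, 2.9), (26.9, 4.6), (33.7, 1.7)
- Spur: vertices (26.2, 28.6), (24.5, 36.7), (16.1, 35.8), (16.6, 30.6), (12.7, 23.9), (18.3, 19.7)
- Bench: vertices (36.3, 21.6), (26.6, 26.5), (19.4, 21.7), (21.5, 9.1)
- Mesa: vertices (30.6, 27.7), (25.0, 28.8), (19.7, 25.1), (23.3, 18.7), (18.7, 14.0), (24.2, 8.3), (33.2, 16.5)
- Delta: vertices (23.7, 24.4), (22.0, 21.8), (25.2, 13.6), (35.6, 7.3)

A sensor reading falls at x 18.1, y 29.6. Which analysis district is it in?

Spur

Cast a ray rightward from (18.1, 29.6). For each polygon, the edges (by vertex number in listed order) whose endpoints lie on opposite sides of y = 29.6, where each meets that height, and whether that is right or left of the point:
Knoll: no edge straddles that height → 0 crossings.
Terrace: no edge straddles that height → 0 crossings.
Spur: 1–2 at x≈25.99 (right), 4–5 at x≈16.02 (left) → 1 crossing.
Bench: no edge straddles that height → 0 crossings.
Mesa: no edge straddles that height → 0 crossings.
Delta: no edge straddles that height → 0 crossings.
Only Spur has an odd count, so the point is inside Spur.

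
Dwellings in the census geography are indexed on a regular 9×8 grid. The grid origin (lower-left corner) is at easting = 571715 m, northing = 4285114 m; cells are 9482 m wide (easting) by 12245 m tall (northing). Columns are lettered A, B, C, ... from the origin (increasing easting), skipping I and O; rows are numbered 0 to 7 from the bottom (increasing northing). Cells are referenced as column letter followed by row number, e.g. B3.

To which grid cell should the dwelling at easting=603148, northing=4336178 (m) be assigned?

Column index: ⌊(603148 − 571715) / 9482⌋ = ⌊3.315⌋ = 3 → column D
Row offset from origin: ⌊(4336178 − 4285114) / 12245⌋ = ⌊4.170⌋ = 4 → row 4

D4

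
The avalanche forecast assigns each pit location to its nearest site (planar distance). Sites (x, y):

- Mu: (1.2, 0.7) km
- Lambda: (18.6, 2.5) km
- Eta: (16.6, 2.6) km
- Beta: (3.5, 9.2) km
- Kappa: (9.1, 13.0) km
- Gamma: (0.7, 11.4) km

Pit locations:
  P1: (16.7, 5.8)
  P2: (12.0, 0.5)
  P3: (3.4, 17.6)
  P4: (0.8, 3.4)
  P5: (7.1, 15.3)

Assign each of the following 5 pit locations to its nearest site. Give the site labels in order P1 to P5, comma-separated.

Eta, Eta, Gamma, Mu, Kappa

P1 → Eta (d²=10.25)
P2 → Eta (d²=25.57)
P3 → Gamma (d²=45.73)
P4 → Mu (d²=7.45)
P5 → Kappa (d²=9.29)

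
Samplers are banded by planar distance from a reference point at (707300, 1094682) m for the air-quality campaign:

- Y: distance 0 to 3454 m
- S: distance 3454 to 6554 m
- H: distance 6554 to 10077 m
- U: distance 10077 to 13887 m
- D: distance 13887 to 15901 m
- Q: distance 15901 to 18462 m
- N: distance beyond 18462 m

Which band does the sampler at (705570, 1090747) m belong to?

S

Distance = √((705570−707300)² + (1090747−1094682)²) = √(2992900.000 + 15484225.000) = 4298.503 m.
3454 ≤ 4298.503 < 6554 → S.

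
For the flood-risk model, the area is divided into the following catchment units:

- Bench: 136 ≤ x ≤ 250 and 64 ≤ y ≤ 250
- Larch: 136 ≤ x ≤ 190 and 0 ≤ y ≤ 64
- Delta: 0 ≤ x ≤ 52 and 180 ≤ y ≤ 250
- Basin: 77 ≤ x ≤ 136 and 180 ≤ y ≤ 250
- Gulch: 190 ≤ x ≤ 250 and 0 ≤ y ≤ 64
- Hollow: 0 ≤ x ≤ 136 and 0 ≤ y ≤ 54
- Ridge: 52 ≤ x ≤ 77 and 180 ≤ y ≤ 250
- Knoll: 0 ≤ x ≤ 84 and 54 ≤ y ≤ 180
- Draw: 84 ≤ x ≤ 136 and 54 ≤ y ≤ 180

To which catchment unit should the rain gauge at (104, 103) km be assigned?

Draw

The point has x = 104 and y = 103.
Only Draw satisfies 84 ≤ x ≤ 136 and 54 ≤ y ≤ 180.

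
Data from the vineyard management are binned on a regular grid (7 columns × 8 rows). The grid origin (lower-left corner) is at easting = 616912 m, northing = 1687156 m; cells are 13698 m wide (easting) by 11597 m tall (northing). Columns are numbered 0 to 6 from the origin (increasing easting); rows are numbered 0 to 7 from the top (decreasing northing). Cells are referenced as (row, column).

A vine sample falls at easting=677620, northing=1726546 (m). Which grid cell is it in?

(4, 4)

Column index: ⌊(677620 − 616912) / 13698⌋ = ⌊4.432⌋ = 4
Row offset from origin: ⌊(1726546 − 1687156) / 11597⌋ = ⌊3.397⌋ = 3 → row 4 (counted from top)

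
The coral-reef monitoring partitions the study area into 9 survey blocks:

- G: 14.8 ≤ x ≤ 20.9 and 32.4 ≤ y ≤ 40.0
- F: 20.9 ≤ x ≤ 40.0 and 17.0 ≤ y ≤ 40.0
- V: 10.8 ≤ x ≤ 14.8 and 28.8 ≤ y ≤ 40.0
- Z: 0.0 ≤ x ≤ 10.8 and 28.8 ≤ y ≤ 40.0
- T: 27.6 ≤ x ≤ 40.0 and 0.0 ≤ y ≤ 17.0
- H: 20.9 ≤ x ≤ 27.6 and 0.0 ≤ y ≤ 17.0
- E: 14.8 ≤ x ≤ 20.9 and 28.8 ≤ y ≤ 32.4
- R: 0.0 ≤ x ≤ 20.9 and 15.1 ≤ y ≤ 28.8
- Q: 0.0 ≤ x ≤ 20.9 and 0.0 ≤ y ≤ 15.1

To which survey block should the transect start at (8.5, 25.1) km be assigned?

The point has x = 8.5 and y = 25.1.
Only R satisfies 0.0 ≤ x ≤ 20.9 and 15.1 ≤ y ≤ 28.8.

R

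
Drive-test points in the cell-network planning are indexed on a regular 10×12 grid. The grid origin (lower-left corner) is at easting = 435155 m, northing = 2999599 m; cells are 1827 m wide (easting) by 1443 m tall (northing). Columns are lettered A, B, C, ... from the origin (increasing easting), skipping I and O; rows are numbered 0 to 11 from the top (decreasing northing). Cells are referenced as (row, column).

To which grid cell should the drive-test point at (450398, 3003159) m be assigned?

Column index: ⌊(450398 − 435155) / 1827⌋ = ⌊8.343⌋ = 8 → column J
Row offset from origin: ⌊(3003159 − 2999599) / 1443⌋ = ⌊2.467⌋ = 2 → row 9 (counted from top)

(9, J)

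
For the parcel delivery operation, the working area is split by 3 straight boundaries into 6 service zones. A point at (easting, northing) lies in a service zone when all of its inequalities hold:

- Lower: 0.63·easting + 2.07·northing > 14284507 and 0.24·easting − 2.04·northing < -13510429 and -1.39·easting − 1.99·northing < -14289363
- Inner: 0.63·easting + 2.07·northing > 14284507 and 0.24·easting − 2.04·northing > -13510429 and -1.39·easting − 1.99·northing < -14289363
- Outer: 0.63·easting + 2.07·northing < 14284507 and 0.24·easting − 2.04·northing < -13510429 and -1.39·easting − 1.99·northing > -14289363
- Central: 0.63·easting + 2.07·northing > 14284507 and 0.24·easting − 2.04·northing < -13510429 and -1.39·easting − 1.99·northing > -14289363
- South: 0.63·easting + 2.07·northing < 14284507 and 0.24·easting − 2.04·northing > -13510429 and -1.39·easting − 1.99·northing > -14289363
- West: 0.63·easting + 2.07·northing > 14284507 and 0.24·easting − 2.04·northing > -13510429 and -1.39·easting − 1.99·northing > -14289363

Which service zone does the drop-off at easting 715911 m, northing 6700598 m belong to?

Inner

0.63·715911 + 2.07·6700598 = 14321261.790, which is > 14284507
0.24·715911 − 2.04·6700598 = -13497401.280, which is > -13510429
-1.39·715911 − 1.99·6700598 = -14329306.310, which is < -14289363
This sign pattern matches Inner.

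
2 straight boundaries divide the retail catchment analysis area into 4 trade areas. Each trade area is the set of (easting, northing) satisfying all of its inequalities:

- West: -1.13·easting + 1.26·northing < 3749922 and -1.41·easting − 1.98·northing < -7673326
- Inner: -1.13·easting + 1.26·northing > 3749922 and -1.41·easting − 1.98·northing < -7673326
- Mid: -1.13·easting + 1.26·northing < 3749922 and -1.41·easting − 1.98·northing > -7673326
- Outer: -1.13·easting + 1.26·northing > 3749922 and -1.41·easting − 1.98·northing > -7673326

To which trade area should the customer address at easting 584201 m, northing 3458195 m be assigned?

-1.13·584201 + 1.26·3458195 = 3697178.570, which is < 3749922
-1.41·584201 − 1.98·3458195 = -7670949.510, which is > -7673326
This sign pattern matches Mid.

Mid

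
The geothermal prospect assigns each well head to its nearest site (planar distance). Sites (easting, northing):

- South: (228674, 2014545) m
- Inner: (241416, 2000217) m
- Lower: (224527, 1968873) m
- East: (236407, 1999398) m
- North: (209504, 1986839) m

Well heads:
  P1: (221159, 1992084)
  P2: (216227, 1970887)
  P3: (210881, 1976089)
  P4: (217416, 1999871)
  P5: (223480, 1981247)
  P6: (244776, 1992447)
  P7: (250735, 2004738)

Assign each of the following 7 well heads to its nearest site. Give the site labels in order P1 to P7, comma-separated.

North, Lower, North, North, Lower, Inner, Inner

P1 → North (d²=163349050.00)
P2 → Lower (d²=72946196.00)
P3 → North (d²=117458629.00)
P4 → North (d²=232432768.00)
P5 → Lower (d²=154212085.00)
P6 → Inner (d²=71662500.00)
P7 → Inner (d²=107283202.00)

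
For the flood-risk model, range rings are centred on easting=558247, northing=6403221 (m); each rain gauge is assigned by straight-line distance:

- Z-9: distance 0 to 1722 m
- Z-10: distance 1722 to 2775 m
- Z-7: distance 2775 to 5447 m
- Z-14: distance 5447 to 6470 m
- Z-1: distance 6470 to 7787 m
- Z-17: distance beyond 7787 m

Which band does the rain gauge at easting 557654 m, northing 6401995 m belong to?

Z-9

Distance = √((557654−558247)² + (6401995−6403221)²) = √(351649.000 + 1503076.000) = 1361.883 m.
0 ≤ 1361.883 < 1722 → Z-9.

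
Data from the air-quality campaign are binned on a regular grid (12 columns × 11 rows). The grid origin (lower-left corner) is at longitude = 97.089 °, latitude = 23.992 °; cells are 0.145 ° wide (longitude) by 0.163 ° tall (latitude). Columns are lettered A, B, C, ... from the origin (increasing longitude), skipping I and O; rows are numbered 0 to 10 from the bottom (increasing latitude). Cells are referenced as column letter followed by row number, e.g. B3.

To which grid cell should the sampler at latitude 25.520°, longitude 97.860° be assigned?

Column index: ⌊(97.860 − 97.089) / 0.145⌋ = ⌊5.317⌋ = 5 → column F
Row offset from origin: ⌊(25.520 − 23.992) / 0.163⌋ = ⌊9.374⌋ = 9 → row 9

F9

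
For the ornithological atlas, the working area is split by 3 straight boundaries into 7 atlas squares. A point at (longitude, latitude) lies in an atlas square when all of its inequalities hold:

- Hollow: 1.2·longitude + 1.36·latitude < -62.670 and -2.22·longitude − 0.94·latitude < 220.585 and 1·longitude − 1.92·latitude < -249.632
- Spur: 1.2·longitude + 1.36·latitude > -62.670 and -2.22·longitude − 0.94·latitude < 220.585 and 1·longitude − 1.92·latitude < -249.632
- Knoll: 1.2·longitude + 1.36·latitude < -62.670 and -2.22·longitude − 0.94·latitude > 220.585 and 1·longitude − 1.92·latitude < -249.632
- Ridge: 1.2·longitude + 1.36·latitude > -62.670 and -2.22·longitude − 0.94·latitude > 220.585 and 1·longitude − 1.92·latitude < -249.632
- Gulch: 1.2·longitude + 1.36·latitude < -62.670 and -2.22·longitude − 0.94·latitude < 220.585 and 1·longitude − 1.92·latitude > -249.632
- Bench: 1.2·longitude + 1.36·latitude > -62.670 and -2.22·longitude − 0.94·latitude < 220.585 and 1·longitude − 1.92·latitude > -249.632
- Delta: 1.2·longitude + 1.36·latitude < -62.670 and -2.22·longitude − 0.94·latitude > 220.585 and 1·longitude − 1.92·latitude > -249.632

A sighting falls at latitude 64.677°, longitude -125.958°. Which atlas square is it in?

1.2·-125.958 + 1.36·64.677 = -63.189, which is < -62.670
-2.22·-125.958 − 0.94·64.677 = 218.830, which is < 220.585
1·-125.958 − 1.92·64.677 = -250.138, which is < -249.632
This sign pattern matches Hollow.

Hollow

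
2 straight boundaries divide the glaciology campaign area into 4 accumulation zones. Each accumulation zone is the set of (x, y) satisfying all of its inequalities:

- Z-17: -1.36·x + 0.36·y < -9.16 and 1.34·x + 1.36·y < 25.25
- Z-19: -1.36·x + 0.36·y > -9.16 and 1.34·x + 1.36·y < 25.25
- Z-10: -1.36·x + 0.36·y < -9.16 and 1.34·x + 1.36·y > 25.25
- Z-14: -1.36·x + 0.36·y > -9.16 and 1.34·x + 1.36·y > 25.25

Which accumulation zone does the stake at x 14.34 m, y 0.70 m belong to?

-1.36·14.34 + 0.36·0.70 = -19.250, which is < -9.16
1.34·14.34 + 1.36·0.70 = 20.168, which is < 25.25
This sign pattern matches Z-17.

Z-17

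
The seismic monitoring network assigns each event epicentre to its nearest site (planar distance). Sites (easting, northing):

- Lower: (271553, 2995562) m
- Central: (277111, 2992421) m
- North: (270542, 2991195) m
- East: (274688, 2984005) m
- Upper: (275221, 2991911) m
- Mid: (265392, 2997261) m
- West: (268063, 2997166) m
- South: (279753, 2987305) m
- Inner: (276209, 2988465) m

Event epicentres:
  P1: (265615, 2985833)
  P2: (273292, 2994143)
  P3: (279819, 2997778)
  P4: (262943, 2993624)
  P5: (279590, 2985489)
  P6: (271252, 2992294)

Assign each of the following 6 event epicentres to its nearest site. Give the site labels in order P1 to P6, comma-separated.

North, Lower, Central, Mid, South, North

P1 → North (d²=53026373.00)
P2 → Lower (d²=5037682.00)
P3 → Central (d²=36030713.00)
P4 → Mid (d²=19225370.00)
P5 → South (d²=3324425.00)
P6 → North (d²=1711901.00)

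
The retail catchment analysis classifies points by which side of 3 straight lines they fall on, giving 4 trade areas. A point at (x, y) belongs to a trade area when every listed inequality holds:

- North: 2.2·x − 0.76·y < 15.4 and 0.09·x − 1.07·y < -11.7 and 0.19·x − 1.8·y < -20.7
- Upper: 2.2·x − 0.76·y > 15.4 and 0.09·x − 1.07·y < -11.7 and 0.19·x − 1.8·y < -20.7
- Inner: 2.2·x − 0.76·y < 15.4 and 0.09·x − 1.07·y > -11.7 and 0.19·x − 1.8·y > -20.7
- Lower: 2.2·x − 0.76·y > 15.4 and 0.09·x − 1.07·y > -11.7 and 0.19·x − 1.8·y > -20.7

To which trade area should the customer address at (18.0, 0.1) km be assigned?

2.2·18.0 − 0.76·0.1 = 39.524, which is > 15.4
0.09·18.0 − 1.07·0.1 = 1.513, which is > -11.7
0.19·18.0 − 1.8·0.1 = 3.240, which is > -20.7
This sign pattern matches Lower.

Lower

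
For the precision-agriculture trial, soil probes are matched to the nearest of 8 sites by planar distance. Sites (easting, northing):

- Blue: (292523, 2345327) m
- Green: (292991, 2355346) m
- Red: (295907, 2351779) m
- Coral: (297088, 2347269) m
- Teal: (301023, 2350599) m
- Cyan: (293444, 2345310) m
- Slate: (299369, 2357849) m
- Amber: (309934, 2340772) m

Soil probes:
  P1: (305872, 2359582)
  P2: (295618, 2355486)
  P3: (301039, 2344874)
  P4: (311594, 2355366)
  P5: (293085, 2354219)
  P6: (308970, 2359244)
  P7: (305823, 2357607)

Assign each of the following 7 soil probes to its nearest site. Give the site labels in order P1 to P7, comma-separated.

Slate, Green, Coral, Teal, Green, Slate, Slate

P1 → Slate (d²=45292298.00)
P2 → Green (d²=6920729.00)
P3 → Coral (d²=21346426.00)
P4 → Teal (d²=134470330.00)
P5 → Green (d²=1278965.00)
P6 → Slate (d²=94125226.00)
P7 → Slate (d²=41712680.00)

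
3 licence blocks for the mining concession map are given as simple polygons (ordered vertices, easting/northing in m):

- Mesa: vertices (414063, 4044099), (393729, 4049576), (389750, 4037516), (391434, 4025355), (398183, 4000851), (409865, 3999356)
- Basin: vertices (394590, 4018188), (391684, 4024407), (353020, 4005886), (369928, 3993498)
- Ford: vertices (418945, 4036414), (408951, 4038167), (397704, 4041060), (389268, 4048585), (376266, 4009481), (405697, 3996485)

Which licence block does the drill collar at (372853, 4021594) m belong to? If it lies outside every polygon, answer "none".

none

Cast a ray rightward from (372853, 4021594). For each polygon, the edges (by vertex number in listed order) whose endpoints lie on opposite sides of northing = 4021594, where each meets that height, and whether that is right or left of the point:
Mesa: 4–5 at easting≈392469.9 (right), 6–1 at easting≈411951.5 (right) → 2 crossings.
Basin: 1–2 at easting≈392998.5 (right), 2–3 at easting≈385811.6 (right) → 2 crossings.
Ford: 4–5 at easting≈380293.5 (right), 6–1 at easting≈414027.9 (right) → 2 crossings.
All counts are even, so the point lies outside every listed polygon.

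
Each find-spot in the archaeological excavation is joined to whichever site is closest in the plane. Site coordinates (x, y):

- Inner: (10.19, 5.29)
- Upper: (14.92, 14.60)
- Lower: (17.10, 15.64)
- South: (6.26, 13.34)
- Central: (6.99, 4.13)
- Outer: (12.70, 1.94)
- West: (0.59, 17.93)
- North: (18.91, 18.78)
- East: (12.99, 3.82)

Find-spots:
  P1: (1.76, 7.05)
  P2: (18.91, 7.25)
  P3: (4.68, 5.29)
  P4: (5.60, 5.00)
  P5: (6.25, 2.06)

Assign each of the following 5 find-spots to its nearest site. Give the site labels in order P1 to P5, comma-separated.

Central, East, Central, Central, Central

P1 → Central (d²=35.88)
P2 → East (d²=46.81)
P3 → Central (d²=6.68)
P4 → Central (d²=2.69)
P5 → Central (d²=4.83)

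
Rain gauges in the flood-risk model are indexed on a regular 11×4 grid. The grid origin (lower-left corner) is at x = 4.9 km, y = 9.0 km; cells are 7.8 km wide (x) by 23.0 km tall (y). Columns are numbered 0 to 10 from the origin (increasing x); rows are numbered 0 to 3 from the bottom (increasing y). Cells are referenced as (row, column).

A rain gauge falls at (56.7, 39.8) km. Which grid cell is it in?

(1, 6)

Column index: ⌊(56.7 − 4.9) / 7.8⌋ = ⌊6.641⌋ = 6
Row offset from origin: ⌊(39.8 − 9.0) / 23.0⌋ = ⌊1.339⌋ = 1 → row 1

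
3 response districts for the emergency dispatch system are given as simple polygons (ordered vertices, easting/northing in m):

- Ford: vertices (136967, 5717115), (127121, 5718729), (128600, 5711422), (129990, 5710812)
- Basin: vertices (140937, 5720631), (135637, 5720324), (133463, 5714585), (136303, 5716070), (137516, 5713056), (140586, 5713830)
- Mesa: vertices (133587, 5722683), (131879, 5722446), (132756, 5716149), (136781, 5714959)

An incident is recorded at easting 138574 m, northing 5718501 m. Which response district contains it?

Cast a ray rightward from (138574, 5718501). For each polygon, the edges (by vertex number in listed order) whose endpoints lie on opposite sides of northing = 5718501, where each meets that height, and whether that is right or left of the point:
Ford: 1–2 at easting≈128511.9 (left), 2–3 at easting≈127167.1 (left) → 0 crossings.
Basin: 2–3 at easting≈134946.4 (left), 6–1 at easting≈140827.1 (right) → 1 crossing.
Mesa: 2–3 at easting≈132428.4 (left), 4–1 at easting≈135316.3 (left) → 0 crossings.
Only Basin has an odd count, so the point is inside Basin.

Basin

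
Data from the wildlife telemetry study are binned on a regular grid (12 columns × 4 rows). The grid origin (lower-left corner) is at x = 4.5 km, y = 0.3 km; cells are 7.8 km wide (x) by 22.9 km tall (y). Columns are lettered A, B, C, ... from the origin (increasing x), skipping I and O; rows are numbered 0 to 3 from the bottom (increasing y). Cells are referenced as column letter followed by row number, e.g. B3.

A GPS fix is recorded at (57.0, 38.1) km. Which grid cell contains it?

G1

Column index: ⌊(57.0 − 4.5) / 7.8⌋ = ⌊6.731⌋ = 6 → column G
Row offset from origin: ⌊(38.1 − 0.3) / 22.9⌋ = ⌊1.651⌋ = 1 → row 1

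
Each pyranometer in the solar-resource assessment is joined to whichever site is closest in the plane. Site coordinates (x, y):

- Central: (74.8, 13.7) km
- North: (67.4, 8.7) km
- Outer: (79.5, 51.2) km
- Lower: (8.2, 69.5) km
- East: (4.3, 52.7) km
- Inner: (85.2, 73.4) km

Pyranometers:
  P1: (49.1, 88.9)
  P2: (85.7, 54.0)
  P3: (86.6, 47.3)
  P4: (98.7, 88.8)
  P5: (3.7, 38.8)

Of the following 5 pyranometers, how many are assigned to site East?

1

P1 → Inner
P2 → Outer
P3 → Outer
P4 → Inner
P5 → East
1 of the 5 goes to East.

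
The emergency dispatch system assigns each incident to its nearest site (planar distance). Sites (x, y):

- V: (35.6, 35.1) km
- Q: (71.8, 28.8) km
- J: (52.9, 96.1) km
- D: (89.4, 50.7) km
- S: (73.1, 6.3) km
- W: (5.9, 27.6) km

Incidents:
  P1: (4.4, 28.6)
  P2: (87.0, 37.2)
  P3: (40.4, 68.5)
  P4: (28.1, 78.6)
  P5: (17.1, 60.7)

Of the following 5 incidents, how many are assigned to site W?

P1 → W
P2 → D
P3 → J
P4 → J
P5 → V
1 of the 5 goes to W.

1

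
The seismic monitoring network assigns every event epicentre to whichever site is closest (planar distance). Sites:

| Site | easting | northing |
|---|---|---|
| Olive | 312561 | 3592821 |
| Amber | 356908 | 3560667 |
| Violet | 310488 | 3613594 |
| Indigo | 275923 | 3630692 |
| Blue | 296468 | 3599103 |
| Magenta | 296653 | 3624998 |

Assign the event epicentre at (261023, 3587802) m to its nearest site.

Squared distances to each site:
Olive: 2681355805.000; Amber: 9930241450.000; Violet: 3112013489.000; Indigo: 2061562100.000; Blue: 1384060626.000; Magenta: 2653039316.000.
Minimum at Blue.

Blue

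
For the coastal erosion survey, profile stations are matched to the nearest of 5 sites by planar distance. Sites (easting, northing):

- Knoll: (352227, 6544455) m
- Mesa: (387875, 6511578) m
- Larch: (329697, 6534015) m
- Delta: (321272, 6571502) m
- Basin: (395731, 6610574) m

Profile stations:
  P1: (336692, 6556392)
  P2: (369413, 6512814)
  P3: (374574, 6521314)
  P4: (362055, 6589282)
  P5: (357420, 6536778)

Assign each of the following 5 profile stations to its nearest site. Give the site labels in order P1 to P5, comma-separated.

P1 → Knoll (d²=383828194.00)
P2 → Mesa (d²=342373140.00)
P3 → Mesa (d²=271706297.00)
P4 → Basin (d²=1587422240.00)
P5 → Knoll (d²=85903578.00)

Knoll, Mesa, Mesa, Basin, Knoll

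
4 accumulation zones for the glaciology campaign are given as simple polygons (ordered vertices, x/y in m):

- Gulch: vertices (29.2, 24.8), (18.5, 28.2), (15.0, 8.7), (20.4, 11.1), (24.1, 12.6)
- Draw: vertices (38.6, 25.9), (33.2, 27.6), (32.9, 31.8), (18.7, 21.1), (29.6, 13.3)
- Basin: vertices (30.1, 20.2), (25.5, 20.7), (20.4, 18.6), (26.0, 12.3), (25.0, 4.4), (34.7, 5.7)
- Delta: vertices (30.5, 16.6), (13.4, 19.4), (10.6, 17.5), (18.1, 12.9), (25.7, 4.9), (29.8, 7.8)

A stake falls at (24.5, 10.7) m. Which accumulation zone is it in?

Delta

Cast a ray rightward from (24.5, 10.7). For each polygon, the edges (by vertex number in listed order) whose endpoints lie on opposite sides of y = 10.7, where each meets that height, and whether that is right or left of the point:
Gulch: 2–3 at x≈15.36 (left), 3–4 at x≈19.50 (left) → 0 crossings.
Draw: no edge straddles that height → 0 crossings.
Basin: 4–5 at x≈25.80 (right), 6–1 at x≈33.11 (right) → 2 crossings.
Delta: 4–5 at x≈20.19 (left), 6–1 at x≈30.03 (right) → 1 crossing.
Only Delta has an odd count, so the point is inside Delta.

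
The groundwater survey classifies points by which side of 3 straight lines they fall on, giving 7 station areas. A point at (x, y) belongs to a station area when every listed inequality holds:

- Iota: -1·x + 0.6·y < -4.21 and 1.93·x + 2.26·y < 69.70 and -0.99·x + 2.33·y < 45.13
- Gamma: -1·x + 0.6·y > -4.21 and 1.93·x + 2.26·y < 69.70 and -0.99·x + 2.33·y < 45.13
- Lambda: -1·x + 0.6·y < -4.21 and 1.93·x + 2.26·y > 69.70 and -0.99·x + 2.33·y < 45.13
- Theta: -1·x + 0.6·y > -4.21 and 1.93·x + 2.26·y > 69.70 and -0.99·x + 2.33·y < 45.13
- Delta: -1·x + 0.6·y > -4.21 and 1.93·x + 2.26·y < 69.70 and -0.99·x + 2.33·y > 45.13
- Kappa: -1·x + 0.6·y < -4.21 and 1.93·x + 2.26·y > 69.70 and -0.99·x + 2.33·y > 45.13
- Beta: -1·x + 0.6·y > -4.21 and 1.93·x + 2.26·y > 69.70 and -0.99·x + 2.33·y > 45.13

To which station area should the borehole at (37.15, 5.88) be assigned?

-1·37.15 + 0.6·5.88 = -33.622, which is < -4.21
1.93·37.15 + 2.26·5.88 = 84.988, which is > 69.70
-0.99·37.15 + 2.33·5.88 = -23.078, which is < 45.13
This sign pattern matches Lambda.

Lambda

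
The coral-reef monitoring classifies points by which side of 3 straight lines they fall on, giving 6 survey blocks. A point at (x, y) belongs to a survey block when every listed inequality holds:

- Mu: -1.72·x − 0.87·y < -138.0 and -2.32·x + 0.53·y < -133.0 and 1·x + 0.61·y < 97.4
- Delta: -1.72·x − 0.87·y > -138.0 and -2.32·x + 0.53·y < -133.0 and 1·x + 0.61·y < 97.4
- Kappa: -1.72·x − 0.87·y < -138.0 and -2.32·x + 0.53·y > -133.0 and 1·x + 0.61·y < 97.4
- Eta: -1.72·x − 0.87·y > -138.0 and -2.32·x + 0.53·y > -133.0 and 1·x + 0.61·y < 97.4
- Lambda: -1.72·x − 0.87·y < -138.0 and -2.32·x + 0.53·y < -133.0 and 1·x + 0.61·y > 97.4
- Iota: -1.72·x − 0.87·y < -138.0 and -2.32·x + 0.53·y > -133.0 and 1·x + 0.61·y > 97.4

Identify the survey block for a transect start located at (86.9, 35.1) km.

-1.72·86.9 − 0.87·35.1 = -180.005, which is < -138.0
-2.32·86.9 + 0.53·35.1 = -183.005, which is < -133.0
1·86.9 + 0.61·35.1 = 108.311, which is > 97.4
This sign pattern matches Lambda.

Lambda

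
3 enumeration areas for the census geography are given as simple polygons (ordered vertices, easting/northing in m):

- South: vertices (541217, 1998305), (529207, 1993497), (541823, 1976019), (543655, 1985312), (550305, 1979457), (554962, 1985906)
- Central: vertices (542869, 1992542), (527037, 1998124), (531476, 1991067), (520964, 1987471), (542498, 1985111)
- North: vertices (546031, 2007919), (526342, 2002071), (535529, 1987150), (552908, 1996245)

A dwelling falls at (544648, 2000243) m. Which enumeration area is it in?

Cast a ray rightward from (544648, 2000243). For each polygon, the edges (by vertex number in listed order) whose endpoints lie on opposite sides of northing = 2000243, where each meets that height, and whether that is right or left of the point:
South: no edge straddles that height → 0 crossings.
Central: no edge straddles that height → 0 crossings.
North: 2–3 at easting≈527467.5 (left), 4–1 at easting≈550552.8 (right) → 1 crossing.
Only North has an odd count, so the point is inside North.

North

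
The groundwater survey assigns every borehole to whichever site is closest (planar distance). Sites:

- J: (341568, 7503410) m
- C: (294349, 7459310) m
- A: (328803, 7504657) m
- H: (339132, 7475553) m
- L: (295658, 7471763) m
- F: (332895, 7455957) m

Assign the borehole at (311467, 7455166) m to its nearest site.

C

Squared distances to each site:
J: 3233553737.000; C: 310198660.000; A: 2749895977.000; H: 1180981994.000; L: 525384890.000; F: 459784865.000.
Minimum at C.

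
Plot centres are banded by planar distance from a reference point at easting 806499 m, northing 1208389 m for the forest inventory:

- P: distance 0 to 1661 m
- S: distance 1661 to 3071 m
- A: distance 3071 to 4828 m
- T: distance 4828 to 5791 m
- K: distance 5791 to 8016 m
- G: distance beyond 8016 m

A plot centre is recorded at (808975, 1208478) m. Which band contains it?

Distance = √((808975−806499)² + (1208478−1208389)²) = √(6130576.000 + 7921.000) = 2477.599 m.
1661 ≤ 2477.599 < 3071 → S.

S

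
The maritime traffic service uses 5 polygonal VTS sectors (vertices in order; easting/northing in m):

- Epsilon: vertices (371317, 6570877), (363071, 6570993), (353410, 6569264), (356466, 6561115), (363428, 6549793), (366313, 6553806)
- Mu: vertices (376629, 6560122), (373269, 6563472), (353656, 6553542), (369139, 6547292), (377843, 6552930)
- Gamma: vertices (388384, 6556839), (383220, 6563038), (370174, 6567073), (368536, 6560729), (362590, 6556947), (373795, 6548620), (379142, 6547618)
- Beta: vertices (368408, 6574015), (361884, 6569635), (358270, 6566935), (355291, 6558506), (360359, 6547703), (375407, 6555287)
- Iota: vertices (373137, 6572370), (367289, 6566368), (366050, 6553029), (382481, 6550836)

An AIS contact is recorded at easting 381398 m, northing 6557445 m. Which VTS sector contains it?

Gamma

Cast a ray rightward from (381398, 6557445). For each polygon, the edges (by vertex number in listed order) whose endpoints lie on opposite sides of northing = 6557445, where each meets that height, and whether that is right or left of the point:
Epsilon: 4–5 at easting≈358722.7 (left), 6–1 at easting≈367379.7 (left) → 0 crossings.
Mu: 2–3 at easting≈361364.9 (left), 5–1 at easting≈377080.9 (left) → 0 crossings.
Gamma: 1–2 at easting≈387879.2 (right), 4–5 at easting≈363372.9 (left) → 1 crossing.
Beta: 4–5 at easting≈355788.7 (left), 6–1 at easting≈374600.5 (left) → 0 crossings.
Iota: 2–3 at easting≈366460.2 (left), 4–1 at easting≈379613.2 (left) → 0 crossings.
Only Gamma has an odd count, so the point is inside Gamma.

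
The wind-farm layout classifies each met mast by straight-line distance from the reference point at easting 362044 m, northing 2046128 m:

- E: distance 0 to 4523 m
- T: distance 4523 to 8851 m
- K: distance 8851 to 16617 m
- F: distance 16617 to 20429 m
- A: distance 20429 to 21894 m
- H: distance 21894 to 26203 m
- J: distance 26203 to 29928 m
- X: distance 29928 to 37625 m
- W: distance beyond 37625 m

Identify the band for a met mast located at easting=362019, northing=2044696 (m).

E

Distance = √((362019−362044)² + (2044696−2046128)²) = √(625.000 + 2050624.000) = 1432.218 m.
0 ≤ 1432.218 < 4523 → E.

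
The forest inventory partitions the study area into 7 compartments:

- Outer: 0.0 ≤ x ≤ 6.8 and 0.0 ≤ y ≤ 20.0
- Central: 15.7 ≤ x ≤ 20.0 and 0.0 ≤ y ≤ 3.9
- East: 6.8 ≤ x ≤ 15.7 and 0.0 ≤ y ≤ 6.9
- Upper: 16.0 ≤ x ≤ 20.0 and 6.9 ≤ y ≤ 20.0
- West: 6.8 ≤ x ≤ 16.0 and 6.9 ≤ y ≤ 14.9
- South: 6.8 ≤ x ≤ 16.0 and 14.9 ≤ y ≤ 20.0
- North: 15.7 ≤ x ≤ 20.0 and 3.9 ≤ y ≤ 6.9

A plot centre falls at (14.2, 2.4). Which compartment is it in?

East

The point has x = 14.2 and y = 2.4.
Only East satisfies 6.8 ≤ x ≤ 15.7 and 0.0 ≤ y ≤ 6.9.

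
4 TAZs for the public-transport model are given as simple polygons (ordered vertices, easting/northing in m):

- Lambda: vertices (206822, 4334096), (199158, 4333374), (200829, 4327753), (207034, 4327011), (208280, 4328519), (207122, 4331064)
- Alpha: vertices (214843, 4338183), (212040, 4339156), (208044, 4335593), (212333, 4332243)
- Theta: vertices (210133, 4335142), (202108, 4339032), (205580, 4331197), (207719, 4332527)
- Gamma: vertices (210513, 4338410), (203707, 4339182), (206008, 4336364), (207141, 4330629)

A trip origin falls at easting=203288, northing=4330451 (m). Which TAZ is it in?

Lambda

Cast a ray rightward from (203288, 4330451). For each polygon, the edges (by vertex number in listed order) whose endpoints lie on opposite sides of northing = 4330451, where each meets that height, and whether that is right or left of the point:
Lambda: 2–3 at easting≈200026.9 (left), 5–6 at easting≈207400.9 (right) → 1 crossing.
Alpha: no edge straddles that height → 0 crossings.
Theta: no edge straddles that height → 0 crossings.
Gamma: no edge straddles that height → 0 crossings.
Only Lambda has an odd count, so the point is inside Lambda.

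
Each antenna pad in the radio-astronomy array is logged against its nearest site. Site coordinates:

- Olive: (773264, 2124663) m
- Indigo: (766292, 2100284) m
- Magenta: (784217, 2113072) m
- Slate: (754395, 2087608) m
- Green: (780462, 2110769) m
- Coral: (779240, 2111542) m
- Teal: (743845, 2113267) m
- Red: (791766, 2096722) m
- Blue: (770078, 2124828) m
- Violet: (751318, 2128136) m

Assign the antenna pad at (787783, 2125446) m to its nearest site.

Squared distances to each site:
Olive: 211414450.000; Indigo: 1094989325.000; Magenta: 165832232.000; Slate: 2546472788.000; Green: 269011370.000; Coral: 266304065.000; Teal: 2078875885.000; Red: 840932465.000; Blue: 313848949.000; Violet: 1336932325.000.
Minimum at Magenta.

Magenta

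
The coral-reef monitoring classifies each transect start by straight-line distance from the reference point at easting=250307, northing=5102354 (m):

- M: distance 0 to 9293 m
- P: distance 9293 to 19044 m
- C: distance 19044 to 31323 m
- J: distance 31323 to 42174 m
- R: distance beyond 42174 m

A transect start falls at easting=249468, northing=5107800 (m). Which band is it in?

Distance = √((249468−250307)² + (5107800−5102354)²) = √(703921.000 + 29658916.000) = 5510.248 m.
0 ≤ 5510.248 < 9293 → M.

M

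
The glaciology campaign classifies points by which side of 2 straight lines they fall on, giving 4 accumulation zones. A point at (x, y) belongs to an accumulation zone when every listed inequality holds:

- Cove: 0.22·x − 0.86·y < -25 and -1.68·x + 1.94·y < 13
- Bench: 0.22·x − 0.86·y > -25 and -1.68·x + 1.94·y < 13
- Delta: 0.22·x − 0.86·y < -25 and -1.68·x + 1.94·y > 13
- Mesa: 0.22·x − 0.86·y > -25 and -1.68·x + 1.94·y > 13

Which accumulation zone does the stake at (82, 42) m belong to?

Bench

0.22·82 − 0.86·42 = -18.080, which is > -25
-1.68·82 + 1.94·42 = -56.280, which is < 13
This sign pattern matches Bench.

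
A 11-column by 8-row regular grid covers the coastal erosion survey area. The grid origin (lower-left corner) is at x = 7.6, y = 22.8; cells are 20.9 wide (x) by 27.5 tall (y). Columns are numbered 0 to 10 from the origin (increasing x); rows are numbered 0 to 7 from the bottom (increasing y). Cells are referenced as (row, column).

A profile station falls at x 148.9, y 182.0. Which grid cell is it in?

Column index: ⌊(148.9 − 7.6) / 20.9⌋ = ⌊6.761⌋ = 6
Row offset from origin: ⌊(182.0 − 22.8) / 27.5⌋ = ⌊5.789⌋ = 5 → row 5

(5, 6)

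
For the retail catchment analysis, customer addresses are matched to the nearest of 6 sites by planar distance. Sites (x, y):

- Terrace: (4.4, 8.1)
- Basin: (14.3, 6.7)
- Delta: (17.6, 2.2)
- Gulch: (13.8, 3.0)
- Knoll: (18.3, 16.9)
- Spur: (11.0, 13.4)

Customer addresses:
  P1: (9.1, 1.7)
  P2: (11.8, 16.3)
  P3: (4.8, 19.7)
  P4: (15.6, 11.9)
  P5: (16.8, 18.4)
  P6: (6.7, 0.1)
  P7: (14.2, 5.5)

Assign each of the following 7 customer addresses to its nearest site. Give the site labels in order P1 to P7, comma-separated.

P1 → Gulch (d²=23.78)
P2 → Spur (d²=9.05)
P3 → Spur (d²=78.13)
P4 → Spur (d²=23.41)
P5 → Knoll (d²=4.50)
P6 → Gulch (d²=58.82)
P7 → Basin (d²=1.45)

Gulch, Spur, Spur, Spur, Knoll, Gulch, Basin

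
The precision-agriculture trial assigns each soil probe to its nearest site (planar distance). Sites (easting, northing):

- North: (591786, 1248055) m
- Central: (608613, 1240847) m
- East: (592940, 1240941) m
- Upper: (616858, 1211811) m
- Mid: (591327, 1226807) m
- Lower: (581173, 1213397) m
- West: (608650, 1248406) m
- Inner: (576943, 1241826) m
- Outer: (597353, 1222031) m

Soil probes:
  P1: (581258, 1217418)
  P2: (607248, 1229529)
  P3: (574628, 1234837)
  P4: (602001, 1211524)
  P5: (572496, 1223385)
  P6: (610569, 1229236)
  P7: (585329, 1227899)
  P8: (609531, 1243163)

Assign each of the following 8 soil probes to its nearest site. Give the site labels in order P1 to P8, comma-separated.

Lower, Central, Inner, Outer, Lower, Central, Mid, Central

P1 → Lower (d²=16175666.00)
P2 → Central (d²=129960349.00)
P3 → Inner (d²=54205346.00)
P4 → Outer (d²=132000953.00)
P5 → Lower (d²=175050473.00)
P6 → Central (d²=138641257.00)
P7 → Mid (d²=37168468.00)
P8 → Central (d²=6206580.00)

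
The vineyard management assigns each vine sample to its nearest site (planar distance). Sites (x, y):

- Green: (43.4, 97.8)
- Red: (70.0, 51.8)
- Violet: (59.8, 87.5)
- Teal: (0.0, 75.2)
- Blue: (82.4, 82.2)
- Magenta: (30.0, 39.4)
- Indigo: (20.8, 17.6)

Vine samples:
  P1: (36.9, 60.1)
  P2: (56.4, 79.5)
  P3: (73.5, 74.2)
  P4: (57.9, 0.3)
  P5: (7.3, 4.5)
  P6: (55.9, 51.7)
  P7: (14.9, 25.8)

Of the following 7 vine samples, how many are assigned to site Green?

0

P1 → Magenta
P2 → Violet
P3 → Blue
P4 → Indigo
P5 → Indigo
P6 → Red
P7 → Indigo
0 of the 7 go to Green.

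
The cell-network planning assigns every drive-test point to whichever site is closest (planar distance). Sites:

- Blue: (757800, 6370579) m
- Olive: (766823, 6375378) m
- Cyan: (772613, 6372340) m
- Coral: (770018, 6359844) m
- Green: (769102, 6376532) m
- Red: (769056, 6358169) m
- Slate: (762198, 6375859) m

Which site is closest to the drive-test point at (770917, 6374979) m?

Squared distances to each site:
Blue: 191415689.000; Olive: 16920037.000; Cyan: 9840737.000; Coral: 229876426.000; Green: 5706034.000; Red: 286039421.000; Slate: 76795361.000.
Minimum at Green.

Green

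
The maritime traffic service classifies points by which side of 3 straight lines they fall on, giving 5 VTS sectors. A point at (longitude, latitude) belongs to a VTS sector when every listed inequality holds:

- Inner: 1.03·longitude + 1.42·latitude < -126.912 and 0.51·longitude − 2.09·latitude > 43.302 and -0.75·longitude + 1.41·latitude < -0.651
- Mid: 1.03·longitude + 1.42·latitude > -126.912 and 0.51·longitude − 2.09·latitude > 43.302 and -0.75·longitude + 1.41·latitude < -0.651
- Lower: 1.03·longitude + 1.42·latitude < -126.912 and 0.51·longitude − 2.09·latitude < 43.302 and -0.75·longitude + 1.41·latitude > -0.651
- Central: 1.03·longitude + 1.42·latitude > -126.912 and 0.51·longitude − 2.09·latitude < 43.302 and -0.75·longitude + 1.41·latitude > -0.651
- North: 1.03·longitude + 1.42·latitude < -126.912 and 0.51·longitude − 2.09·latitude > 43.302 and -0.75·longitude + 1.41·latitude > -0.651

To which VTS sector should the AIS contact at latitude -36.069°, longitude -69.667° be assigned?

1.03·-69.667 + 1.42·-36.069 = -122.975, which is > -126.912
0.51·-69.667 − 2.09·-36.069 = 39.854, which is < 43.302
-0.75·-69.667 + 1.41·-36.069 = 1.393, which is > -0.651
This sign pattern matches Central.

Central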